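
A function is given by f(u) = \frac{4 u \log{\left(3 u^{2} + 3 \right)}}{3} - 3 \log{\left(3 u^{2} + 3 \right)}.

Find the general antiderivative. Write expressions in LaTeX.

F(u) = \frac{2 u^{2} \log{\left(3 u^{2} + 3 \right)} - 2 u^{2} - 9 u \log{\left(3 u^{2} + 3 \right)} + 18 u + 2 \log{\left(u^{2} + 1 \right)} - 18 \operatorname{atan}{\left(u \right)}}{3} + C

Integrate term by term and add the pieces.
Check: d/du[\frac{2 u^{2} \log{\left(3 u^{2} + 3 \right)} - 2 u^{2} - 9 u \log{\left(3 u^{2} + 3 \right)} + 18 u + 2 \log{\left(u^{2} + 1 \right)} - 18 \operatorname{atan}{\left(u \right)}}{3}] = \frac{4 u \log{\left(u^{2} + 1 \right)}}{3} + \frac{4 u \log{\left(3 \right)}}{3} - 3 \log{\left(u^{2} + 1 \right)} - 3 \log{\left(3 \right)}, which equals f(u).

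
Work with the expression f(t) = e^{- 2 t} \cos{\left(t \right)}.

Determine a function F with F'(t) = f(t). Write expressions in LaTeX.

An antiderivative is F(t) = \frac{\left(\sin{\left(t \right)} - 2 \cos{\left(t \right)}\right) e^{- 2 t}}{5}.

For F(t) to be correct the identity F'(t) - f(t) = 0 must hold.
Check: d/dt[\frac{\left(\sin{\left(t \right)} - 2 \cos{\left(t \right)}\right) e^{- 2 t}}{5}] = e^{- 2 t} \cos{\left(t \right)} = f(t).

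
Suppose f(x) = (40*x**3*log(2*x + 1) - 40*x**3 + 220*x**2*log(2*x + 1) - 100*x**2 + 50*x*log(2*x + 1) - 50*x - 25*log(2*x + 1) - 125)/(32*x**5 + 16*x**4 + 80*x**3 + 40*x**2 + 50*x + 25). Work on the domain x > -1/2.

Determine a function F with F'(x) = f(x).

Check any antiderivative F(x) by computing F'(x) and comparing it with f(x).
Check: d/dx[-5*x*log(2*x + 1)/(4*x**2 + 5) - 25*log(2*x + 1)/(8*x**2 + 10)] = (40*x**3*log(2*x + 1) - 40*x**3 + 220*x**2*log(2*x + 1) - 100*x**2 + 50*x*log(2*x + 1) - 50*x - 25*log(2*x + 1) - 125)/(32*x**5 + 16*x**4 + 80*x**3 + 40*x**2 + 50*x + 25) = f(x).

An antiderivative is F(x) = -5*x*log(2*x + 1)/(4*x**2 + 5) - 25*log(2*x + 1)/(8*x**2 + 10).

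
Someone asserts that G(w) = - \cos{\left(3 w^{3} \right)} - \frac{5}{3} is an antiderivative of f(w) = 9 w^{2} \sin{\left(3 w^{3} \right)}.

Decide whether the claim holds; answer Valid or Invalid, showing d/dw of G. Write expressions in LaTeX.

Valid: G'(w) = f(w).

d/dw[G] = 9 w^{2} \sin{\left(3 w^{3} \right)}
This equals f(w) exactly, so the claim holds.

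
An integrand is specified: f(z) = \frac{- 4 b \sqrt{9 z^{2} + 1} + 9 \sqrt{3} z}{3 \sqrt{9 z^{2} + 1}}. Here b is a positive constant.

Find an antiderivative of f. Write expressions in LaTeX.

An antiderivative is F(z) = - \frac{4 b z}{3} + \sqrt{3 z^{2} + \frac{1}{3}}.

Differentiate the proposed F(z) back; it has to land on f(z) exactly.
Check: d/dz[- \frac{4 b z}{3} + \sqrt{3 z^{2} + \frac{1}{3}}] = \frac{- 4 b \sqrt{9 z^{2} + 1} + 9 \sqrt{3} z}{3 \sqrt{9 z^{2} + 1}} = f(z).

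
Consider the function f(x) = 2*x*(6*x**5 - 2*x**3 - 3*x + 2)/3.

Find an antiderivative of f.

An antiderivative is F(x) = 4*x**7/7 - 4*x**5/15 - 2*x**3/3 + 2*x**2/3.

A first test for any F(x): its x-derivative must equal f(x) identically.
Check: d/dx[4*x**7/7 - 4*x**5/15 - 2*x**3/3 + 2*x**2/3] = 4*x**6 - 4*x**4/3 - 2*x**2 + 4*x/3, which equals f(x).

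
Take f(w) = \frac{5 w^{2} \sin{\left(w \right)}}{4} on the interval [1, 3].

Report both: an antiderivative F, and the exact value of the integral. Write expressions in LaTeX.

Antiderivative: F(w) = - \frac{5 \left(w^{2} \cos{\left(w \right)} - 2 w \sin{\left(w \right)} - 2 \cos{\left(w \right)}\right)}{4}; value = - \frac{5 \sin{\left(1 \right)}}{2} - \frac{5 \cos{\left(1 \right)}}{4} + \frac{15 \sin{\left(3 \right)}}{2} - \frac{35 \cos{\left(3 \right)}}{4}

A first test for any F(w): its w-derivative must equal f(w) identically.
F(w) = - \frac{5 \left(w^{2} \cos{\left(w \right)} - 2 w \sin{\left(w \right)} - 2 \cos{\left(w \right)}\right)}{4} is an antiderivative of f.
Check: d/dw[- \frac{5 \left(w^{2} \cos{\left(w \right)} - 2 w \sin{\left(w \right)} - 2 \cos{\left(w \right)}\right)}{4}] = \frac{5 w^{2} \sin{\left(w \right)}}{4} = f(w).
F(3) = \frac{15 \sin{\left(3 \right)}}{2} - \frac{35 \cos{\left(3 \right)}}{4}; F(1) = \frac{5 \cos{\left(1 \right)}}{4} + \frac{5 \sin{\left(1 \right)}}{2}.
Integral = F(3) - F(1) = - \frac{5 \sin{\left(1 \right)}}{2} - \frac{5 \cos{\left(1 \right)}}{4} + \frac{15 \sin{\left(3 \right)}}{2} - \frac{35 \cos{\left(3 \right)}}{4}.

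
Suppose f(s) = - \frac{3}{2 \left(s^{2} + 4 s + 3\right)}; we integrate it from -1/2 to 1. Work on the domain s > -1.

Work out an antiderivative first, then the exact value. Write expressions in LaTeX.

Antiderivative: F(s) = - \frac{3 \log{\left(s + 1 \right)}}{4} + \frac{3 \log{\left(s + 3 \right)}}{4}; value = - \frac{3 \log{\left(2 \right)}}{2} - \frac{3 \log{\left(\frac{5}{2} \right)}}{4} + \frac{3 \log{\left(4 \right)}}{4}

Factor the denominator (2 \left(s + 1\right) \left(s + 3\right)) and decompose: f = \frac{3}{4 \left(s + 3\right)} - \frac{3}{4 \left(s + 1\right)}; each piece integrates to a log, atan, or power term.
F(s) = - \frac{3 \log{\left(s + 1 \right)}}{4} + \frac{3 \log{\left(s + 3 \right)}}{4} is an antiderivative of f.
Check: d/ds[- \frac{3 \log{\left(s + 1 \right)}}{4} + \frac{3 \log{\left(s + 3 \right)}}{4}] = - \frac{3}{2 s^{2} + 8 s + 6}, which equals f(s).
F(1) = - \frac{3 \log{\left(2 \right)}}{4} + \frac{3 \log{\left(4 \right)}}{4}; F(-1/2) = \frac{3 \log{\left(2 \right)}}{4} + \frac{3 \log{\left(\frac{5}{2} \right)}}{4}.
Integral = F(1) - F(-1/2) = - \frac{3 \log{\left(2 \right)}}{2} - \frac{3 \log{\left(\frac{5}{2} \right)}}{4} + \frac{3 \log{\left(4 \right)}}{4}.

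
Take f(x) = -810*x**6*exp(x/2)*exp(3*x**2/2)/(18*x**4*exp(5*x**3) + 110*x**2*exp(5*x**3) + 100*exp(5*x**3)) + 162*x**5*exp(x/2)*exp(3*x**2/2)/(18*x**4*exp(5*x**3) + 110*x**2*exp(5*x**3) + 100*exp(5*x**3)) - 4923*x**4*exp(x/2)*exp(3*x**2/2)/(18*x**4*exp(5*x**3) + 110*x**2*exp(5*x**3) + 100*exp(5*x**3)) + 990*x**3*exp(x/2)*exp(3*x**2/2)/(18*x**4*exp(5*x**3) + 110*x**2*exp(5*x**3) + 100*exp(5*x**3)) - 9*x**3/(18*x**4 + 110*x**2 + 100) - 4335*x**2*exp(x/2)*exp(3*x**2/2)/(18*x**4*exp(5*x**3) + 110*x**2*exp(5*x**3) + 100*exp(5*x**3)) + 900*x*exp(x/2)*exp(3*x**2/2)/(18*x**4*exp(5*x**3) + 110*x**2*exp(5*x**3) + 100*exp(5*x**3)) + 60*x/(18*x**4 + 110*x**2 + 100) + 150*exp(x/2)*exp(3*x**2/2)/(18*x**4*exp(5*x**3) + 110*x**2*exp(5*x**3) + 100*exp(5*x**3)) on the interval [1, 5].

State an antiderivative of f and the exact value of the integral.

Integrate term by term and add the pieces.
F(x) = 3*exp(x/2)*exp(3*x**2/2)*exp(-5*x**3) - 3*log(x**2 + 5)/4 + log(3*x**2/2 + 5/3)/2 is an antiderivative of f.
Check: d/dx[3*exp(x/2)*exp(3*x**2/2)*exp(-5*x**3) - 3*log(x**2 + 5)/4 + log(3*x**2/2 + 5/3)/2] = (-810*x**6*exp(x/2)*exp(3*x**2/2) + 162*x**5*exp(x/2)*exp(3*x**2/2) - 4923*x**4*exp(x/2)*exp(3*x**2/2) + 990*x**3*exp(x/2)*exp(3*x**2/2) - 9*x**3*exp(5*x**3) - 4335*x**2*exp(x/2)*exp(3*x**2/2) + 900*x*exp(x/2)*exp(3*x**2/2) + 60*x*exp(5*x**3) + 150*exp(x/2)*exp(3*x**2/2))/(18*x**4*exp(5*x**3) + 110*x**2*exp(5*x**3) + 100*exp(5*x**3)), which equals f(x).
F(5) = -3*log(30)/4 + 3*exp(-585) + log(235/6)/2; F(1) = -3*log(6)/4 + 3*exp(-3) + log(19/6)/2.
Integral = F(5) - F(1) = -3*log(30)/4 - log(19/6)/2 - 3*exp(-3) + 3*exp(-585) + 3*log(6)/4 + log(235/6)/2.

Antiderivative: F(x) = 3*exp(x/2)*exp(3*x**2/2)*exp(-5*x**3) - 3*log(x**2 + 5)/4 + log(3*x**2/2 + 5/3)/2; value = -3*log(30)/4 - log(19/6)/2 - 3*exp(-3) + 3*exp(-585) + 3*log(6)/4 + log(235/6)/2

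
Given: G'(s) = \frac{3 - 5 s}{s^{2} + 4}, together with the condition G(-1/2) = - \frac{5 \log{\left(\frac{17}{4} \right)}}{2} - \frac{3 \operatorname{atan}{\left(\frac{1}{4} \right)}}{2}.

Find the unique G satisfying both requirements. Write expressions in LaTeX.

Check a candidate G(s) by differentiating: d/ds[G] must match the given G'(s).
A general antiderivative is - \frac{5 \log{\left(s^{2} + 4 \right)}}{2} + \frac{3 \operatorname{atan}{\left(\frac{s}{2} \right)}}{2} + C.
The condition gives C = - \frac{5 \log{\left(\frac{17}{4} \right)}}{2} - \frac{3 \operatorname{atan}{\left(\frac{1}{4} \right)}}{2} - (- \frac{5 \log{\left(\frac{17}{4} \right)}}{2} - \frac{3 \operatorname{atan}{\left(\frac{1}{4} \right)}}{2}) = 0.
So G(s) = \frac{- 5 \log{\left(s^{2} + 4 \right)} + 3 \operatorname{atan}{\left(\frac{s}{2} \right)}}{2}.
Check: d/ds[\frac{- 5 \log{\left(s^{2} + 4 \right)} + 3 \operatorname{atan}{\left(\frac{s}{2} \right)}}{2}] = \frac{3 - 5 s}{s^{2} + 4} = G'(s).

G(s) = \frac{- 5 \log{\left(s^{2} + 4 \right)} + 3 \operatorname{atan}{\left(\frac{s}{2} \right)}}{2}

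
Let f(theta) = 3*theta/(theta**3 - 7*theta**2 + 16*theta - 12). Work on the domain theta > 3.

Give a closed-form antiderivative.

An antiderivative is F(theta) = 9*log(theta - 3) - 9*log(theta - 2) + 6/(theta - 2).

Factor the denominator ((theta - 3)*(theta - 2)**2) and decompose: f = -9/(theta - 2) - 6/(theta - 2)**2 + 9/(theta - 3); each piece integrates to a log, atan, or power term.
Check: d/dtheta[9*log(theta - 3) - 9*log(theta - 2) + 6/(theta - 2)] = 3*theta/(theta**3 - 7*theta**2 + 16*theta - 12) = f(theta).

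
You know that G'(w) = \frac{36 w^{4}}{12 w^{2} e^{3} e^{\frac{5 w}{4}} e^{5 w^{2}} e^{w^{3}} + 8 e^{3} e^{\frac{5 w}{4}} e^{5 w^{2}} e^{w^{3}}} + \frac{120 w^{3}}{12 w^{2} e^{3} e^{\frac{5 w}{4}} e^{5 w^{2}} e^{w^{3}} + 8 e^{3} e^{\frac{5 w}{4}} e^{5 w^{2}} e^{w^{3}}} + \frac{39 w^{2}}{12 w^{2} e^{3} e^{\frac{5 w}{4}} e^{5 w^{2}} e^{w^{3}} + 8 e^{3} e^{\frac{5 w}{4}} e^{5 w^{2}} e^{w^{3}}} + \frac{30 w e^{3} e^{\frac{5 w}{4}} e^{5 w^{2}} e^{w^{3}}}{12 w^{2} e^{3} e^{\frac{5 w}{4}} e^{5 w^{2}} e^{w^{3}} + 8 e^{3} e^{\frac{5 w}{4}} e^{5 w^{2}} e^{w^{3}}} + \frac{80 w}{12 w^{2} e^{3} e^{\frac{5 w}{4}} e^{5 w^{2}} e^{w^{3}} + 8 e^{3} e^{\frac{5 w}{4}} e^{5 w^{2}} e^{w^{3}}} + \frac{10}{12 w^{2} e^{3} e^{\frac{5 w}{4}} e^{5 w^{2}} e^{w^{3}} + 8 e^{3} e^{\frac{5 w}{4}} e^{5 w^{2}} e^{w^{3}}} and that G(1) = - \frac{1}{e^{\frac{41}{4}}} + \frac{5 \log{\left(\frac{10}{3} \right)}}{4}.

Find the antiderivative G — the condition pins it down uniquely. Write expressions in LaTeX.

The integrand splits into summands that can be handled one at a time.
A general antiderivative is - e^{- w^{3} - 5 w^{2} - \frac{5 w}{4} - 3} + \frac{5 \log{\left(2 w^{2} + \frac{4}{3} \right)}}{4} + C.
The condition gives C = - \frac{1}{e^{\frac{41}{4}}} + \frac{5 \log{\left(\frac{10}{3} \right)}}{4} - (- \frac{1}{e^{\frac{41}{4}}} + \frac{5 \log{\left(\frac{10}{3} \right)}}{4}) = 0.
So G(w) = - e^{- w^{3} - 5 w^{2} - \frac{5 w}{4} - 3} + \frac{5 \log{\left(2 w^{2} + \frac{4}{3} \right)}}{4}.
Check: d/dw[- e^{- w^{3} - 5 w^{2} - \frac{5 w}{4} - 3} + \frac{5 \log{\left(2 w^{2} + \frac{4}{3} \right)}}{4}] = \frac{36 w^{4} + 120 w^{3} + 39 w^{2} + 30 w e^{3} e^{\frac{5 w}{4}} e^{5 w^{2}} e^{w^{3}} + 80 w + 10}{12 w^{2} e^{3} e^{\frac{5 w}{4}} e^{5 w^{2}} e^{w^{3}} + 8 e^{3} e^{\frac{5 w}{4}} e^{5 w^{2}} e^{w^{3}}}, which equals G'(w).

G(w) = - e^{- w^{3} - 5 w^{2} - \frac{5 w}{4} - 3} + \frac{5 \log{\left(2 w^{2} + \frac{4}{3} \right)}}{4}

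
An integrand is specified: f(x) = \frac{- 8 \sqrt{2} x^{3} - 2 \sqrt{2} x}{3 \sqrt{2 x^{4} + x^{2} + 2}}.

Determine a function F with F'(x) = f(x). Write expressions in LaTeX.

An antiderivative is F(x) = - \frac{2 \sqrt{2} \sqrt{2 x^{4} + x^{2} + 2}}{3}.

f matches the chain-rule pattern g'(h)*h' with inner function h(x) = x^{4} + \frac{x^{2}}{2} + 1; substituting u = h(x) collapses the integral.
Check: d/dx[- \frac{2 \sqrt{2} \sqrt{2 x^{4} + x^{2} + 2}}{3}] = \frac{- 8 \sqrt{2} x^{3} - 2 \sqrt{2} x}{3 \sqrt{2 x^{4} + x^{2} + 2}} = f(x).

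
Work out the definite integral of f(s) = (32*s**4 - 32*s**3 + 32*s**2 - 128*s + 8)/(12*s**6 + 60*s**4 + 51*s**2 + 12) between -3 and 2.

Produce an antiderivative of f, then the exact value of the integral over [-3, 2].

Antiderivative: F(s) = 4*(2*s**2*atan(s/2) - 4*s**2 + atan(s/2))/(3*(2*s**2 + 1)); value = 80/513 + pi/3 + 4*atan(3/2)/3

A candidate is checked by its d/ds: the result must match f(s).
F(s) = 4*(2*s**2*atan(s/2) - 4*s**2 + atan(s/2))/(3*(2*s**2 + 1)) is an antiderivative of f.
Check: d/ds[4*(2*s**2*atan(s/2) - 4*s**2 + atan(s/2))/(3*(2*s**2 + 1))] = (32*s**4 - 32*s**3 + 32*s**2 - 128*s + 8)/(12*s**6 + 60*s**4 + 51*s**2 + 12) = f(s).
F(2) = -64/27 + pi/3; F(-3) = -48/19 - 4*atan(3/2)/3.
Integral = F(2) - F(-3) = 80/513 + pi/3 + 4*atan(3/2)/3.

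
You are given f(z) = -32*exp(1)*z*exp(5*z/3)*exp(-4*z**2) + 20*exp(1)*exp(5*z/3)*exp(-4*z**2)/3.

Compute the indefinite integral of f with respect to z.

f matches the chain-rule pattern g'(h)*h' with inner function h(z) = -4*z**2 + 5*z/3 + 1; substituting u = h(z) collapses the integral.
Check: d/dz[4*exp(1)*exp(5*z/3)*exp(-4*z**2)] = (-96*exp(1)*z*exp(5*z/3) + 20*exp(1)*exp(5*z/3))*exp(-4*z**2)/3, which equals f(z).

F(z) = 4*exp(1)*exp(5*z/3)*exp(-4*z**2) + C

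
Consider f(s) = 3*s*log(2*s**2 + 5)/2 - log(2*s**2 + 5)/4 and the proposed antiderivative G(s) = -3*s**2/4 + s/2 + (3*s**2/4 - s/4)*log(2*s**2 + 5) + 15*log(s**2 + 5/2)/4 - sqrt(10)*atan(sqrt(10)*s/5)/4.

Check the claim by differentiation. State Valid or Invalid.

Invalid: d/ds[G] - f = 15*s/(4*s**2 + 10), which is not 0.

d/ds[G] = (12*s**3*log(2*s**2 + 5) - 2*s**2*log(2*s**2 + 5) + 30*s*log(2*s**2 + 5) + 30*s - 5*log(2*s**2 + 5))/(8*s**2 + 20)
d/ds[G] - f(s) = 15*s/(4*s**2 + 10) != 0.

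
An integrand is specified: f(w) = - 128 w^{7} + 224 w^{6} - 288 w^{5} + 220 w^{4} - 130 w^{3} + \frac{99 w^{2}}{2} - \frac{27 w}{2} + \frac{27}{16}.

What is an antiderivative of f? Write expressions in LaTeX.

f matches the chain-rule pattern g'(h)*h' with inner function h(w) = - 2 w^{2} + w - \frac{3}{4}; substituting u = h(w) collapses the integral.
Check: d/dw[- \frac{\left(8 w^{2} - 4 w + 3\right)^{4}}{256}] = - 128 w^{7} + 224 w^{6} - 288 w^{5} + 220 w^{4} - 130 w^{3} + \frac{99 w^{2}}{2} - \frac{27 w}{2} + \frac{27}{16} = f(w).

An antiderivative is F(w) = - \frac{\left(8 w^{2} - 4 w + 3\right)^{4}}{256}.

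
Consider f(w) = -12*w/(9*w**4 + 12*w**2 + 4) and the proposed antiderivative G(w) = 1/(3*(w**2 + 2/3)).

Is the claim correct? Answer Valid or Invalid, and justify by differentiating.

d/dw[G] = -6*w/(9*w**4 + 12*w**2 + 4)
d/dw[G] - f(w) = 6*w/(9*w**4 + 12*w**2 + 4) != 0.

Invalid: d/dw[G] - f = 6*w/(9*w**4 + 12*w**2 + 4), which is not 0.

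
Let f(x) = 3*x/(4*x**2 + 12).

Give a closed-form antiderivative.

An antiderivative is F(x) = 3*log(x**2 + 3)/8.

The substitution u = x**2 + 3 works: f is exactly (dF/du)*(du/dx) for that inner function.
Check: d/dx[3*log(x**2 + 3)/8] = 3*x/(4*x**2 + 12) = f(x).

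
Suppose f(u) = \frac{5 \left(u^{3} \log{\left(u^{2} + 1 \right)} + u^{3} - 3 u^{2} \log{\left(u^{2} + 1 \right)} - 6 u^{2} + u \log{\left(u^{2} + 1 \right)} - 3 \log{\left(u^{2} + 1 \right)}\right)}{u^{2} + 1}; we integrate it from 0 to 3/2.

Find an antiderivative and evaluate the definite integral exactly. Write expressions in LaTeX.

Antiderivative: F(u) = - \frac{5 u \left(6 - u\right) \log{\left(u^{2} + 1 \right)}}{2}; value = - \frac{135 \log{\left(\frac{13}{4} \right)}}{8}

f has the shape v'r + vr' for v = \frac{5 u^{2}}{2} - 15 u and r = \log{\left(u^{2} + 1 \right)} — it is the derivative of the product v*r.
F(u) = - \frac{5 u \left(6 - u\right) \log{\left(u^{2} + 1 \right)}}{2} is an antiderivative of f.
Check: d/du[- \frac{5 u \left(6 - u\right) \log{\left(u^{2} + 1 \right)}}{2}] = \frac{5 u^{3} \log{\left(u^{2} + 1 \right)} + 5 u^{3} - 15 u^{2} \log{\left(u^{2} + 1 \right)} - 30 u^{2} + 5 u \log{\left(u^{2} + 1 \right)} - 15 \log{\left(u^{2} + 1 \right)}}{u^{2} + 1}, which equals f(u).
F(3/2) = - \frac{135 \log{\left(\frac{13}{4} \right)}}{8}; F(0) = 0.
Integral = F(3/2) - F(0) = - \frac{135 \log{\left(\frac{13}{4} \right)}}{8}.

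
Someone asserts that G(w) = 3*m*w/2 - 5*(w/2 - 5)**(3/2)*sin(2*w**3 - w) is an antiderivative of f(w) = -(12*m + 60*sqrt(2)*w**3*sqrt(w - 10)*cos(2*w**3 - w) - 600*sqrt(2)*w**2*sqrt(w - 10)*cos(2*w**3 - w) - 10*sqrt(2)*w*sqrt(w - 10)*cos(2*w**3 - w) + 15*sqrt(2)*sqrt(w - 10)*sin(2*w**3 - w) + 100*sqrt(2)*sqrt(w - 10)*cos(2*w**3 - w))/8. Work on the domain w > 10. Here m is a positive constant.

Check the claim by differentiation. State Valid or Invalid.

Invalid: d/dw[G] - f = 3*m, which is not 0.

d/dw[G] = 3*m/2 - 15*sqrt(2)*w**3*sqrt(w - 10)*cos(2*w**3 - w)/2 + 75*sqrt(2)*w**2*sqrt(w - 10)*cos(2*w**3 - w) + 5*sqrt(2)*w*sqrt(w - 10)*cos(2*w**3 - w)/4 - 15*sqrt(2)*sqrt(w - 10)*sin(2*w**3 - w)/8 - 25*sqrt(2)*sqrt(w - 10)*cos(2*w**3 - w)/2
d/dw[G] - f(w) = 3*m != 0.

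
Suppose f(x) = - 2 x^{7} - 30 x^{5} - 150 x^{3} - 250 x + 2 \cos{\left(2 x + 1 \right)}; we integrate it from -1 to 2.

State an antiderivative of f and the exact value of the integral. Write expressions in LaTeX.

The integrand splits into summands that can be handled one at a time.
F(x) = - \frac{x^{8} + 20 x^{6} + 150 x^{4} + 500 x^{2} - 4 \sin{\left(2 x + 1 \right)} + 625}{4} is an antiderivative of f.
Check: d/dx[- \frac{x^{8} + 20 x^{6} + 150 x^{4} + 500 x^{2} - 4 \sin{\left(2 x + 1 \right)} + 625}{4}] = - 2 x^{7} - 30 x^{5} - 150 x^{3} - 250 x + 2 \cos{\left(2 x + 1 \right)} = f(x).
F(2) = - \frac{6561}{4} + \sin{\left(5 \right)}; F(-1) = -324 - \sin{\left(1 \right)}.
Integral = F(2) - F(-1) = - \frac{5265}{4} + \sin{\left(5 \right)} + \sin{\left(1 \right)}.

Antiderivative: F(x) = - \frac{x^{8} + 20 x^{6} + 150 x^{4} + 500 x^{2} - 4 \sin{\left(2 x + 1 \right)} + 625}{4}; value = - \frac{5265}{4} + \sin{\left(5 \right)} + \sin{\left(1 \right)}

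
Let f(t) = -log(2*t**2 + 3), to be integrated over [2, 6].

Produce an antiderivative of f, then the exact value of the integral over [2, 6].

Antiderivative: F(t) = -t*log(2*t**2 + 3) + 2*t - sqrt(6)*atan(sqrt(6)*t/3); value = -6*log(75) - sqrt(6)*atan(2*sqrt(6)) + sqrt(6)*atan(2*sqrt(6)/3) + 2*log(11) + 8

Whatever form F(t) takes, F'(t) = f(t) is non-negotiable.
F(t) = -t*log(2*t**2 + 3) + 2*t - sqrt(6)*atan(sqrt(6)*t/3) is an antiderivative of f.
Check: d/dt[-t*log(2*t**2 + 3) + 2*t - sqrt(6)*atan(sqrt(6)*t/3)] = -log(2*t**2 + 3) = f(t).
F(6) = -6*log(75) - sqrt(6)*atan(2*sqrt(6)) + 12; F(2) = -2*log(11) - sqrt(6)*atan(2*sqrt(6)/3) + 4.
Integral = F(6) - F(2) = -6*log(75) - sqrt(6)*atan(2*sqrt(6)) + sqrt(6)*atan(2*sqrt(6)/3) + 2*log(11) + 8.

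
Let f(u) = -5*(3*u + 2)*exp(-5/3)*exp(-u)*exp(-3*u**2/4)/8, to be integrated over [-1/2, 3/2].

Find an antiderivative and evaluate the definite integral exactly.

Antiderivative: F(u) = 5*exp(-3*u**2/4 - u - 5/3)/4; value = -5*exp(-65/48)/4 + 5*exp(-233/48)/4

f matches the chain-rule pattern g'(h)*h' with inner function h(u) = -3*u**2/4 - u - 5/3; substituting w = h(u) collapses the integral.
F(u) = 5*exp(-3*u**2/4 - u - 5/3)/4 is an antiderivative of f.
Check: d/du[5*exp(-3*u**2/4 - u - 5/3)/4] = (-15*u - 10)*exp(-5/3)*exp(-u)*exp(-3*u**2/4)/8, which equals f(u).
F(3/2) = 5*exp(-233/48)/4; F(-1/2) = 5*exp(-65/48)/4.
Integral = F(3/2) - F(-1/2) = -5*exp(-65/48)/4 + 5*exp(-233/48)/4.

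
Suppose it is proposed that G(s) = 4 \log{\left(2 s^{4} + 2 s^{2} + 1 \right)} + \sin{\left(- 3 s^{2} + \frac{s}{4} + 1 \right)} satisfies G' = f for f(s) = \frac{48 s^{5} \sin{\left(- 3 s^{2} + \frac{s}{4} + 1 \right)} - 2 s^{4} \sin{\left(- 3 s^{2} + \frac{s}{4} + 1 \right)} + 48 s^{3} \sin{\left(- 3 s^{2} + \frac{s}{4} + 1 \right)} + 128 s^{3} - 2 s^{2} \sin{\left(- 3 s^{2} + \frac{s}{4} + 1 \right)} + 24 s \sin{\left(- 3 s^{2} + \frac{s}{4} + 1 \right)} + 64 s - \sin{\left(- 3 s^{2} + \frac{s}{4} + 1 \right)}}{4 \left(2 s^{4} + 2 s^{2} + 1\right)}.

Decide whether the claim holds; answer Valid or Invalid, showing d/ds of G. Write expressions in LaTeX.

d/ds[G] = \frac{- 48 s^{5} \cos{\left(- 3 s^{2} + \frac{s}{4} + 1 \right)} + 2 s^{4} \cos{\left(- 3 s^{2} + \frac{s}{4} + 1 \right)} - 48 s^{3} \cos{\left(- 3 s^{2} + \frac{s}{4} + 1 \right)} + 128 s^{3} + 2 s^{2} \cos{\left(- 3 s^{2} + \frac{s}{4} + 1 \right)} - 24 s \cos{\left(- 3 s^{2} + \frac{s}{4} + 1 \right)} + 64 s + \cos{\left(- 3 s^{2} + \frac{s}{4} + 1 \right)}}{8 s^{4} + 8 s^{2} + 4}
d/ds[G] - f(s) = - 6 s \sin{\left(- 3 s^{2} + \frac{s}{4} + 1 \right)} - 6 s \cos{\left(- 3 s^{2} + \frac{s}{4} + 1 \right)} + \frac{\sin{\left(- 3 s^{2} + \frac{s}{4} + 1 \right)}}{4} + \frac{\cos{\left(- 3 s^{2} + \frac{s}{4} + 1 \right)}}{4} != 0.

Invalid: d/ds[G] - f = - 6 s \sin{\left(- 3 s^{2} + \frac{s}{4} + 1 \right)} - 6 s \cos{\left(- 3 s^{2} + \frac{s}{4} + 1 \right)} + \frac{\sin{\left(- 3 s^{2} + \frac{s}{4} + 1 \right)}}{4} + \frac{\cos{\left(- 3 s^{2} + \frac{s}{4} + 1 \right)}}{4}, which is not 0.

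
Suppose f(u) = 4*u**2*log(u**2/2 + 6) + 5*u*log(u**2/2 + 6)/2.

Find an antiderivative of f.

Integrate term by term and add the pieces.
Check: d/du[4*u**3*log(u**2/2 + 6)/3 - 8*u**3/9 + 5*u**2*log(u**2/2 + 6)/4 - 5*u**2/4 + 32*u + 15*log(u**2 + 12) - 64*sqrt(3)*atan(sqrt(3)*u/6)] = 4*u**2*log(u**2/2 + 6) + 5*u*log(u**2/2 + 6)/2 = f(u).

An antiderivative is F(u) = 4*u**3*log(u**2/2 + 6)/3 - 8*u**3/9 + 5*u**2*log(u**2/2 + 6)/4 - 5*u**2/4 + 32*u + 15*log(u**2 + 12) - 64*sqrt(3)*atan(sqrt(3)*u/6).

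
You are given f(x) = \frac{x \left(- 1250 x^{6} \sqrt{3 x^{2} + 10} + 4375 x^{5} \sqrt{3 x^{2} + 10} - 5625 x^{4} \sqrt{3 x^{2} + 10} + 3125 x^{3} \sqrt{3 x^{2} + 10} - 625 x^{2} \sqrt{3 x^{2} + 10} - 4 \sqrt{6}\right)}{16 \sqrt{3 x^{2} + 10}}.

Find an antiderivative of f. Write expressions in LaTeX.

Whatever form F(x) takes, F'(x) = f(x) is non-negotiable.
Check: d/dx[- \frac{625 x^{8}}{64} + \frac{625 x^{7}}{16} - \frac{1875 x^{6}}{32} + \frac{625 x^{5}}{16} - \frac{625 x^{4}}{64} - \frac{\sqrt{\frac{x^{2}}{2} + \frac{5}{3}}}{2}] = \frac{- 1250 x^{7} \sqrt{3 x^{2} + 10} + 4375 x^{6} \sqrt{3 x^{2} + 10} - 5625 x^{5} \sqrt{3 x^{2} + 10} + 3125 x^{4} \sqrt{3 x^{2} + 10} - 625 x^{3} \sqrt{3 x^{2} + 10} - 4 \sqrt{6} x}{16 \sqrt{3 x^{2} + 10}}, which equals f(x).

An antiderivative is F(x) = - \frac{625 x^{8}}{64} + \frac{625 x^{7}}{16} - \frac{1875 x^{6}}{32} + \frac{625 x^{5}}{16} - \frac{625 x^{4}}{64} - \frac{\sqrt{\frac{x^{2}}{2} + \frac{5}{3}}}{2}.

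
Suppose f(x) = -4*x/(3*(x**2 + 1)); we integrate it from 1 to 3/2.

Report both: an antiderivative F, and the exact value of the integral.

Antiderivative: F(x) = -2*log(2*x**2 + 2)/3; value = -2*log(13/2)/3 + 2*log(4)/3

f matches the chain-rule pattern g'(h)*h' with inner function h(x) = 2*x**2 + 2; substituting u = h(x) collapses the integral.
F(x) = -2*log(2*x**2 + 2)/3 is an antiderivative of f.
Check: d/dx[-2*log(2*x**2 + 2)/3] = -4*x/(3*x**2 + 3), which equals f(x).
F(3/2) = -2*log(13/2)/3; F(1) = -2*log(4)/3.
Integral = F(3/2) - F(1) = -2*log(13/2)/3 + 2*log(4)/3.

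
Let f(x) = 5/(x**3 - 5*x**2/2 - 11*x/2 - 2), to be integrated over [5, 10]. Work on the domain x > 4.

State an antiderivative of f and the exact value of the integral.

Antiderivative: F(x) = 2*log(x - 4)/9 - 20*log(x + 1/2)/9 + 2*log(x + 1); value = -20*log(21/2)/9 - 16*log(6)/9 + 20*log(11/2)/9 + 2*log(11)

The denominator factors as (x - 4)*(x + 1)*(2*x + 1); partial fractions split f into directly integrable pieces: -40/(9*(2*x + 1)) + 2/(x + 1) + 2/(9*(x - 4)).
F(x) = 2*log(x - 4)/9 - 20*log(x + 1/2)/9 + 2*log(x + 1) is an antiderivative of f.
Check: d/dx[2*log(x - 4)/9 - 20*log(x + 1/2)/9 + 2*log(x + 1)] = 10/(2*x**3 - 5*x**2 - 11*x - 4), which equals f(x).
F(10) = -20*log(21/2)/9 + 2*log(6)/9 + 2*log(11); F(5) = -20*log(11/2)/9 + 2*log(6).
Integral = F(10) - F(5) = -20*log(21/2)/9 - 16*log(6)/9 + 20*log(11/2)/9 + 2*log(11).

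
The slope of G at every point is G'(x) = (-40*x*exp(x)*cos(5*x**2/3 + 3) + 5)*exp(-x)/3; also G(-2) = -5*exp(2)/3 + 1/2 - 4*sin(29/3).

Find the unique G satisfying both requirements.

Differentiate the proposed G(x) back; it has to land on the given G'(x).
A general antiderivative is -4*sin(5*x**2/3 + 3) - 5*exp(-x)/3 + C.
The condition gives C = -5*exp(2)/3 + 1/2 - 4*sin(29/3) - (-5*exp(2)/3 - 4*sin(29/3)) = 1/2.
So G(x) = (-24*exp(x)*sin(5*x**2/3 + 3) + 3*exp(x) - 10)*exp(-x)/6.
Check: d/dx[(-24*exp(x)*sin(5*x**2/3 + 3) + 3*exp(x) - 10)*exp(-x)/6] = (-40*x*exp(x)*cos(5*x**2/3 + 3) + 5)*exp(-x)/3 = G'(x).

G(x) = (-24*exp(x)*sin(5*x**2/3 + 3) + 3*exp(x) - 10)*exp(-x)/6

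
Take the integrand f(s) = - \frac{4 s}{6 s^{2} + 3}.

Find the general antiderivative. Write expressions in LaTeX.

f matches the chain-rule pattern g'(h)*h' with inner function h(s) = 2 s^{2} + 1; substituting u = h(s) collapses the integral.
Check: d/ds[- \frac{\log{\left(2 s^{2} + 1 \right)}}{3}] = - \frac{4 s}{6 s^{2} + 3} = f(s).

F(s) = - \frac{\log{\left(2 s^{2} + 1 \right)}}{3} + C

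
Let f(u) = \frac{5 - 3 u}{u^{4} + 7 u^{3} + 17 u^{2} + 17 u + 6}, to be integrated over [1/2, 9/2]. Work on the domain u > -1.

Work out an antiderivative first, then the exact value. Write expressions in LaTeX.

The denominator factors as \left(u + 1\right)^{2} \left(u + 2\right) \left(u + 3\right); partial fractions split f into directly integrable pieces: - \frac{7}{2 \left(u + 3\right)} + \frac{11}{u + 2} - \frac{15}{2 \left(u + 1\right)} + \frac{4}{\left(u + 1\right)^{2}}.
F(u) = - \frac{15 u \log{\left(u + 1 \right)} - 22 u \log{\left(u + 2 \right)} + 7 u \log{\left(u + 3 \right)} + 15 \log{\left(u + 1 \right)} - 22 \log{\left(u + 2 \right)} + 7 \log{\left(u + 3 \right)} + 8}{2 \left(u + 1\right)} is an antiderivative of f.
Check: d/du[- \frac{15 u \log{\left(u + 1 \right)} - 22 u \log{\left(u + 2 \right)} + 7 u \log{\left(u + 3 \right)} + 15 \log{\left(u + 1 \right)} - 22 \log{\left(u + 2 \right)} + 7 \log{\left(u + 3 \right)} + 8}{2 \left(u + 1\right)}] = \frac{5 - 3 u}{u^{4} + 7 u^{3} + 17 u^{2} + 17 u + 6} = f(u).
F(9/2) = - \frac{15 \log{\left(\frac{11}{2} \right)}}{2} - \frac{7 \log{\left(\frac{15}{2} \right)}}{2} - \frac{8}{11} + 11 \log{\left(\frac{13}{2} \right)}; F(1/2) = - \frac{7 \log{\left(\frac{7}{2} \right)}}{2} - \frac{15 \log{\left(\frac{3}{2} \right)}}{2} - \frac{8}{3} + 11 \log{\left(\frac{5}{2} \right)}.
Integral = F(9/2) - F(1/2) = - \frac{15 \log{\left(\frac{11}{2} \right)}}{2} - 11 \log{\left(\frac{5}{2} \right)} - \frac{7 \log{\left(\frac{15}{2} \right)}}{2} + \frac{64}{33} + \frac{15 \log{\left(\frac{3}{2} \right)}}{2} + \frac{7 \log{\left(\frac{7}{2} \right)}}{2} + 11 \log{\left(\frac{13}{2} \right)}.

Antiderivative: F(u) = - \frac{15 u \log{\left(u + 1 \right)} - 22 u \log{\left(u + 2 \right)} + 7 u \log{\left(u + 3 \right)} + 15 \log{\left(u + 1 \right)} - 22 \log{\left(u + 2 \right)} + 7 \log{\left(u + 3 \right)} + 8}{2 \left(u + 1\right)}; value = - \frac{15 \log{\left(\frac{11}{2} \right)}}{2} - 11 \log{\left(\frac{5}{2} \right)} - \frac{7 \log{\left(\frac{15}{2} \right)}}{2} + \frac{64}{33} + \frac{15 \log{\left(\frac{3}{2} \right)}}{2} + \frac{7 \log{\left(\frac{7}{2} \right)}}{2} + 11 \log{\left(\frac{13}{2} \right)}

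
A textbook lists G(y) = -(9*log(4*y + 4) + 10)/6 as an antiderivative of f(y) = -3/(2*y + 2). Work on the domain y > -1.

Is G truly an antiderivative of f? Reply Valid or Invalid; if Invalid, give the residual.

Valid. The derivative of G reproduces f.

d/dy[G] = -3/(2*y + 2)
This equals f(y) exactly, so the claim holds.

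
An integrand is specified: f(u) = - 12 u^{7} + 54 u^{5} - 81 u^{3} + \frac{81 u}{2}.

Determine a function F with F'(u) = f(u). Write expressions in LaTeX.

f matches the chain-rule pattern g'(h)*h' with inner function h(u) = \frac{3}{2} - u^{2}; substituting w = h(u) collapses the integral.
Check: d/du[- \frac{3 u^{8}}{2} + 9 u^{6} - \frac{81 u^{4}}{4} + \frac{81 u^{2}}{4}] = - 12 u^{7} + 54 u^{5} - 81 u^{3} + \frac{81 u}{2} = f(u).

An antiderivative is F(u) = - \frac{3 u^{8}}{2} + 9 u^{6} - \frac{81 u^{4}}{4} + \frac{81 u^{2}}{4}.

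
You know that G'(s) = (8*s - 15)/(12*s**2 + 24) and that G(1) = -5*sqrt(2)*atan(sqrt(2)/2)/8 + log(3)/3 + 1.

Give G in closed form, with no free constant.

For G(s) to be correct, d/ds[G] must agree with the stated G'(s) identically.
A general antiderivative is log(s**2 + 2)/3 - 5*sqrt(2)*atan(sqrt(2)*s/2)/8 + C.
The condition gives C = -5*sqrt(2)*atan(sqrt(2)/2)/8 + log(3)/3 + 1 - (-5*sqrt(2)*atan(sqrt(2)/2)/8 + log(3)/3) = 1.
So G(s) = log(s**2 + 2)/3 - 5*sqrt(2)*atan(sqrt(2)*s/2)/8 + 1.
Check: d/ds[log(s**2 + 2)/3 - 5*sqrt(2)*atan(sqrt(2)*s/2)/8 + 1] = (8*s - 15)/(12*s**2 + 24) = G'(s).

G(s) = log(s**2 + 2)/3 - 5*sqrt(2)*atan(sqrt(2)*s/2)/8 + 1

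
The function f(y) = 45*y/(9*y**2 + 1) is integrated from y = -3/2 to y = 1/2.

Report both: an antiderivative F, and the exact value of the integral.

Antiderivative: F(y) = 5*log(3*y**2 + 1/3)/2; value = -5*log(85/12)/2 + 5*log(13/12)/2

f matches the chain-rule pattern g'(h)*h' with inner function h(y) = 3*y**2 + 1/3; substituting u = h(y) collapses the integral.
F(y) = 5*log(3*y**2 + 1/3)/2 is an antiderivative of f.
Check: d/dy[5*log(3*y**2 + 1/3)/2] = 45*y/(9*y**2 + 1) = f(y).
F(1/2) = 5*log(13/12)/2; F(-3/2) = 5*log(85/12)/2.
Integral = F(1/2) - F(-3/2) = -5*log(85/12)/2 + 5*log(13/12)/2.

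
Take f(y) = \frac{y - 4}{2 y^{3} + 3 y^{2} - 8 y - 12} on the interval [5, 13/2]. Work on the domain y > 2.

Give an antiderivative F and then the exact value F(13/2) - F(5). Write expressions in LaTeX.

The denominator factors as \left(y - 2\right) \left(y + 2\right) \left(2 y + 3\right); partial fractions split f into directly integrable pieces: \frac{22}{7 \left(2 y + 3\right)} - \frac{3}{2 \left(y + 2\right)} - \frac{1}{14 \left(y - 2\right)}.
F(y) = - \frac{\log{\left(y - 2 \right)}}{14} + \frac{11 \log{\left(y + \frac{3}{2} \right)}}{7} - \frac{3 \log{\left(y + 2 \right)}}{2} is an antiderivative of f.
Check: d/dy[- \frac{\log{\left(y - 2 \right)}}{14} + \frac{11 \log{\left(y + \frac{3}{2} \right)}}{7} - \frac{3 \log{\left(y + 2 \right)}}{2}] = \frac{y - 4}{2 y^{3} + 3 y^{2} - 8 y - 12} = f(y).
F(13/2) = - \frac{3 \log{\left(\frac{17}{2} \right)}}{2} - \frac{\log{\left(\frac{9}{2} \right)}}{14} + \frac{11 \log{\left(8 \right)}}{7}; F(5) = - \frac{3 \log{\left(7 \right)}}{2} - \frac{\log{\left(3 \right)}}{14} + \frac{11 \log{\left(\frac{13}{2} \right)}}{7}.
Integral = F(13/2) - F(5) = - \frac{3 \log{\left(\frac{17}{2} \right)}}{2} - \frac{11 \log{\left(\frac{13}{2} \right)}}{7} - \frac{\log{\left(\frac{9}{2} \right)}}{14} + \frac{\log{\left(3 \right)}}{14} + \frac{3 \log{\left(7 \right)}}{2} + \frac{11 \log{\left(8 \right)}}{7}.

Antiderivative: F(y) = - \frac{\log{\left(y - 2 \right)}}{14} + \frac{11 \log{\left(y + \frac{3}{2} \right)}}{7} - \frac{3 \log{\left(y + 2 \right)}}{2}; value = - \frac{3 \log{\left(\frac{17}{2} \right)}}{2} - \frac{11 \log{\left(\frac{13}{2} \right)}}{7} - \frac{\log{\left(\frac{9}{2} \right)}}{14} + \frac{\log{\left(3 \right)}}{14} + \frac{3 \log{\left(7 \right)}}{2} + \frac{11 \log{\left(8 \right)}}{7}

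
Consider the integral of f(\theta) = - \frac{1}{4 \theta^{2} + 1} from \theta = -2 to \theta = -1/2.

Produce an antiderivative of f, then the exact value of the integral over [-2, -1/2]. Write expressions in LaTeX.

A first test for any F(\theta): its \theta-derivative must equal f(\theta) identically.
F(\theta) = - \frac{\operatorname{atan}{\left(2 \theta \right)}}{2} is an antiderivative of f.
Check: d/d\theta[- \frac{\operatorname{atan}{\left(2 \theta \right)}}{2}] = - \frac{1}{4 \theta^{2} + 1} = f(\theta).
F(-1/2) = \frac{\pi}{8}; F(-2) = \frac{\operatorname{atan}{\left(4 \right)}}{2}.
Integral = F(-1/2) - F(-2) = - \frac{\operatorname{atan}{\left(4 \right)}}{2} + \frac{\pi}{8}.

Antiderivative: F(\theta) = - \frac{\operatorname{atan}{\left(2 \theta \right)}}{2}; value = - \frac{\operatorname{atan}{\left(4 \right)}}{2} + \frac{\pi}{8}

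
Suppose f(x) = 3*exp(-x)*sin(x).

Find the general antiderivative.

Since d/dx undoes antidifferentiation here, F'(x) = f(x) is required of F(x).
Check: d/dx[-3*(sin(x) + cos(x))*exp(-x)/2] = 3*exp(-x)*sin(x) = f(x).

F(x) = -3*(sin(x) + cos(x))*exp(-x)/2 + C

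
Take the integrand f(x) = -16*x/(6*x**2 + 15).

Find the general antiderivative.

f matches the chain-rule pattern g'(h)*h' with inner function h(x) = x**2 + 5/2; substituting u = h(x) collapses the integral.
Check: d/dx[-4*log(x**2 + 5/2)/3] = -16*x/(6*x**2 + 15) = f(x).

F(x) = -4*log(x**2 + 5/2)/3 + C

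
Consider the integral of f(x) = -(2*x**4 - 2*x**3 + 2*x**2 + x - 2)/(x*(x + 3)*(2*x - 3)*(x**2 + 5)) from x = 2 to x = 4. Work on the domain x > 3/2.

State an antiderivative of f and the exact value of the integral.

Antiderivative: F(x) = -2*log(x)/45 - 59*log(x - 3/2)/783 - 229*log(x + 3)/378 - 557*log(x**2 + 5)/4060 + 323*sqrt(5)*atan(sqrt(5)*x/5)/2030; value = -229*log(7)/378 - 557*log(21)/4060 - 323*sqrt(5)*atan(2*sqrt(5)/5)/2030 - 59*log(5/2)/783 - 2*log(4)/45 - 121*log(2)/3915 + 557*log(9)/4060 + 323*sqrt(5)*atan(4*sqrt(5)/5)/2030 + 229*log(5)/378

Factor the denominator (x*(x + 3)*(2*x - 3)*(x**2 + 5)) and decompose: f = -(557*x - 1615)/(2030*(x**2 + 5)) - 118/(783*(2*x - 3)) - 229/(378*(x + 3)) - 2/(45*x); each piece integrates to a log, atan, or power term.
F(x) = -2*log(x)/45 - 59*log(x - 3/2)/783 - 229*log(x + 3)/378 - 557*log(x**2 + 5)/4060 + 323*sqrt(5)*atan(sqrt(5)*x/5)/2030 is an antiderivative of f.
Check: d/dx[-2*log(x)/45 - 59*log(x - 3/2)/783 - 229*log(x + 3)/378 - 557*log(x**2 + 5)/4060 + 323*sqrt(5)*atan(sqrt(5)*x/5)/2030] = (-2*x**4 + 2*x**3 - 2*x**2 - x + 2)/(2*x**5 + 3*x**4 + x**3 + 15*x**2 - 45*x), which equals f(x).
F(4) = -229*log(7)/378 - 557*log(21)/4060 - 59*log(5/2)/783 - 2*log(4)/45 + 323*sqrt(5)*atan(4*sqrt(5)/5)/2030; F(2) = -229*log(5)/378 - 557*log(9)/4060 + 121*log(2)/3915 + 323*sqrt(5)*atan(2*sqrt(5)/5)/2030.
Integral = F(4) - F(2) = -229*log(7)/378 - 557*log(21)/4060 - 323*sqrt(5)*atan(2*sqrt(5)/5)/2030 - 59*log(5/2)/783 - 2*log(4)/45 - 121*log(2)/3915 + 557*log(9)/4060 + 323*sqrt(5)*atan(4*sqrt(5)/5)/2030 + 229*log(5)/378.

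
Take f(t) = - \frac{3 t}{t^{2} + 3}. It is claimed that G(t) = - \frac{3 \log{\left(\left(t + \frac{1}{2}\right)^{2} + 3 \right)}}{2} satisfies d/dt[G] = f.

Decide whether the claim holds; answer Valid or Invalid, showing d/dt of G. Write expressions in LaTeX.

d/dt[G] = \frac{- 12 t - 6}{4 t^{2} + 4 t + 13}
d/dt[G] - f(t) = \frac{6 t^{2} + 3 t - 18}{4 t^{4} + 4 t^{3} + 25 t^{2} + 12 t + 39} != 0.

Invalid: d/dt[G] - f = \frac{6 t^{2} + 3 t - 18}{4 t^{4} + 4 t^{3} + 25 t^{2} + 12 t + 39}, which is not 0.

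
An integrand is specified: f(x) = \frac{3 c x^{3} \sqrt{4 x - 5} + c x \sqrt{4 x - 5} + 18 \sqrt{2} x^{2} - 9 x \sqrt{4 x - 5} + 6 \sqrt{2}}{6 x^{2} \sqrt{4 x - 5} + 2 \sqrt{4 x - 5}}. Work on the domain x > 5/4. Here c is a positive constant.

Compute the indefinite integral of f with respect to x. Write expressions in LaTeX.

Check any antiderivative F(x) by computing F'(x) and comparing it with f(x).
Check: d/dx[\frac{c x^{2}}{4} + 3 \sqrt{2 x - \frac{5}{2}} - \frac{3 \log{\left(2 x^{2} + \frac{2}{3} \right)}}{4}] = \frac{3 c x^{3} \sqrt{4 x - 5} + c x \sqrt{4 x - 5} + 18 \sqrt{2} x^{2} - 9 x \sqrt{4 x - 5} + 6 \sqrt{2}}{6 x^{2} \sqrt{4 x - 5} + 2 \sqrt{4 x - 5}} = f(x).

F(x) = \frac{c x^{2}}{4} + 3 \sqrt{2 x - \frac{5}{2}} - \frac{3 \log{\left(2 x^{2} + \frac{2}{3} \right)}}{4} + C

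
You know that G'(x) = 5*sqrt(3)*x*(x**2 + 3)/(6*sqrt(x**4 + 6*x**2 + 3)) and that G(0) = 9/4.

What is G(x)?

G(x) = (5*sqrt(3)*sqrt(x**4 + 6*x**2 + 3) + 12)/12

The substitution u = x**4/3 + 2*x**2 + 1 works: G'(x) is exactly (dG/du)*(du/dx) for that inner function.
A general antiderivative is 5*sqrt(x**4/3 + 2*x**2 + 1)/4 + C.
The condition gives C = 9/4 - (5/4) = 1.
So G(x) = (5*sqrt(3)*sqrt(x**4 + 6*x**2 + 3) + 12)/12.
Check: d/dx[(5*sqrt(3)*sqrt(x**4 + 6*x**2 + 3) + 12)/12] = (5*sqrt(3)*x**3 + 15*sqrt(3)*x)/(6*sqrt(x**4 + 6*x**2 + 3)), which equals G'(x).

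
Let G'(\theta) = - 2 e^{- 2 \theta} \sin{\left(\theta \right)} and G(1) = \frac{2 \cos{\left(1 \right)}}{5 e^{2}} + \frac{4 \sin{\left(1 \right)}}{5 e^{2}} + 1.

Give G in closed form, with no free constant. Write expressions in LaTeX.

G(\theta) = 1 + \frac{4 e^{- 2 \theta} \sin{\left(\theta \right)}}{5} + \frac{2 e^{- 2 \theta} \cos{\left(\theta \right)}}{5}

A first test for any G(\theta): its \theta-derivative must equal the given G'(\theta).
A general antiderivative is \frac{4 e^{- 2 \theta} \sin{\left(\theta \right)}}{5} + \frac{2 e^{- 2 \theta} \cos{\left(\theta \right)}}{5} + C.
The condition gives C = \frac{2 \cos{\left(1 \right)}}{5 e^{2}} + \frac{4 \sin{\left(1 \right)}}{5 e^{2}} + 1 - (\frac{2 \cos{\left(1 \right)}}{5 e^{2}} + \frac{4 \sin{\left(1 \right)}}{5 e^{2}}) = 1.
So G(\theta) = 1 + \frac{4 e^{- 2 \theta} \sin{\left(\theta \right)}}{5} + \frac{2 e^{- 2 \theta} \cos{\left(\theta \right)}}{5}.
Check: d/d\theta[1 + \frac{4 e^{- 2 \theta} \sin{\left(\theta \right)}}{5} + \frac{2 e^{- 2 \theta} \cos{\left(\theta \right)}}{5}] = - 2 e^{- 2 \theta} \sin{\left(\theta \right)} = G'(\theta).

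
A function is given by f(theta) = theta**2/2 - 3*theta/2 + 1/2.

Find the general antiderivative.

Integrate term by term and add the pieces.
Check: d/dtheta[theta**3/6 - 3*theta**2/4 + theta/2] = theta**2/2 - 3*theta/2 + 1/2 = f(theta).

F(theta) = theta**3/6 - 3*theta**2/4 + theta/2 + C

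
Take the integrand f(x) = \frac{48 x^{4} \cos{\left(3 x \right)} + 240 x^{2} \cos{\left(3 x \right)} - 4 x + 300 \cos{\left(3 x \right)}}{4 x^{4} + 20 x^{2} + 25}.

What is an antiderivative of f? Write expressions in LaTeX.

Differentiate the proposed F(x) back; it has to land on f(x) exactly.
Check: d/dx[4 \sin{\left(3 x \right)} + \frac{1}{2 x^{2} + 5}] = \frac{48 x^{4} \cos{\left(3 x \right)} + 240 x^{2} \cos{\left(3 x \right)} - 4 x + 300 \cos{\left(3 x \right)}}{4 x^{4} + 20 x^{2} + 25} = f(x).

An antiderivative is F(x) = 4 \sin{\left(3 x \right)} + \frac{1}{2 x^{2} + 5}.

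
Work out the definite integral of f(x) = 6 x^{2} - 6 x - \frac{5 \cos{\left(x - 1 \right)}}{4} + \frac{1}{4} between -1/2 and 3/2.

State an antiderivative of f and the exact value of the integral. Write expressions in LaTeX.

Antiderivative: F(x) = \frac{8 x^{3} - 12 x^{2} + x - 5 \sin{\left(x - 1 \right)} + 16}{4}; value = - \frac{5 \sin{\left(\frac{3}{2} \right)}}{4} - \frac{5 \sin{\left(\frac{1}{2} \right)}}{4} + \frac{3}{2}

The integrand splits into summands that can be handled one at a time.
F(x) = \frac{8 x^{3} - 12 x^{2} + x - 5 \sin{\left(x - 1 \right)} + 16}{4} is an antiderivative of f.
Check: d/dx[\frac{8 x^{3} - 12 x^{2} + x - 5 \sin{\left(x - 1 \right)} + 16}{4}] = 6 x^{2} - 6 x - \frac{5 \cos{\left(x - 1 \right)}}{4} + \frac{1}{4} = f(x).
F(3/2) = \frac{35}{8} - \frac{5 \sin{\left(\frac{1}{2} \right)}}{4}; F(-1/2) = \frac{5 \sin{\left(\frac{3}{2} \right)}}{4} + \frac{23}{8}.
Integral = F(3/2) - F(-1/2) = - \frac{5 \sin{\left(\frac{3}{2} \right)}}{4} - \frac{5 \sin{\left(\frac{1}{2} \right)}}{4} + \frac{3}{2}.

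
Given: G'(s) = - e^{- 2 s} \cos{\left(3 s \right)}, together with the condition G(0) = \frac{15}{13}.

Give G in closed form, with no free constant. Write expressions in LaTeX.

G(s) = 1 - \frac{3 e^{- 2 s} \sin{\left(3 s \right)}}{13} + \frac{2 e^{- 2 s} \cos{\left(3 s \right)}}{13}

Check a candidate G(s) by differentiating: d/ds[G] must match the given G'(s).
A general antiderivative is - \frac{3 e^{- 2 s} \sin{\left(3 s \right)}}{13} + \frac{2 e^{- 2 s} \cos{\left(3 s \right)}}{13} + C.
The condition gives C = \frac{15}{13} - (\frac{2}{13}) = 1.
So G(s) = 1 - \frac{3 e^{- 2 s} \sin{\left(3 s \right)}}{13} + \frac{2 e^{- 2 s} \cos{\left(3 s \right)}}{13}.
Check: d/ds[1 - \frac{3 e^{- 2 s} \sin{\left(3 s \right)}}{13} + \frac{2 e^{- 2 s} \cos{\left(3 s \right)}}{13}] = - e^{- 2 s} \cos{\left(3 s \right)} = G'(s).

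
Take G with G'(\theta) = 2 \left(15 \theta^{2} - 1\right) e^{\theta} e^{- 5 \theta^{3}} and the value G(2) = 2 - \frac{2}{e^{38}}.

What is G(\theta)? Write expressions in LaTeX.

G'(\theta) matches the chain-rule pattern g'(h)*h' with inner function h(\theta) = - 5 \theta^{3} + \theta; substituting u = h(\theta) collapses the integral.
A general antiderivative is - 2 e^{- 5 \theta^{3} + \theta} + C.
The condition gives C = 2 - \frac{2}{e^{38}} - (- \frac{2}{e^{38}}) = 2.
So G(\theta) = - 2 e^{\theta} e^{- 5 \theta^{3}} + 2.
Check: d/d\theta[- 2 e^{\theta} e^{- 5 \theta^{3}} + 2] = \left(30 \theta^{2} e^{\theta} - 2 e^{\theta}\right) e^{- 5 \theta^{3}}, which equals G'(\theta).

G(\theta) = - 2 e^{\theta} e^{- 5 \theta^{3}} + 2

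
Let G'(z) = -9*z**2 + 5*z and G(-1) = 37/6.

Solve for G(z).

G(z) = -(18*z**3 - 15*z**2 - 4)/6

The integrand splits into summands that can be handled one at a time.
A general antiderivative is -3*z**3 + 5*z**2/2 + 2/3 + C.
The condition gives C = 37/6 - (37/6) = 0.
So G(z) = -(18*z**3 - 15*z**2 - 4)/6.
Check: d/dz[-(18*z**3 - 15*z**2 - 4)/6] = -9*z**2 + 5*z = G'(z).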